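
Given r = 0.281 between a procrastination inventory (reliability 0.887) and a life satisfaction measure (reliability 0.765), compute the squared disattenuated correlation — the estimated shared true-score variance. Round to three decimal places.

Disattenuated r = 0.281 / √(0.887 × 0.765) = 0.281 / 0.8237 = 0.3411.
Shared true-score variance = 0.3411² = 0.1163 ≈ 0.116.

0.116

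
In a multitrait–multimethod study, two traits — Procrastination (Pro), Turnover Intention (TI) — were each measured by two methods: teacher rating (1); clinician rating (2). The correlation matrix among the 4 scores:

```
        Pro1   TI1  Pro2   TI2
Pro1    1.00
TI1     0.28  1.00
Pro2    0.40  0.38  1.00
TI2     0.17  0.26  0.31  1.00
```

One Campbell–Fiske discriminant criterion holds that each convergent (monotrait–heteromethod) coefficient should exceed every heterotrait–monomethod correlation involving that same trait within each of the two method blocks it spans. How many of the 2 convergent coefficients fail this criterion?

1

Convergent coefficients and their comparison sets:
Pro (methods 1·2): 0.40 vs {0.28, 0.31} → pass.
TI (methods 1·2): 0.26 vs {0.28, 0.31} → fail.
1 of 2 fail.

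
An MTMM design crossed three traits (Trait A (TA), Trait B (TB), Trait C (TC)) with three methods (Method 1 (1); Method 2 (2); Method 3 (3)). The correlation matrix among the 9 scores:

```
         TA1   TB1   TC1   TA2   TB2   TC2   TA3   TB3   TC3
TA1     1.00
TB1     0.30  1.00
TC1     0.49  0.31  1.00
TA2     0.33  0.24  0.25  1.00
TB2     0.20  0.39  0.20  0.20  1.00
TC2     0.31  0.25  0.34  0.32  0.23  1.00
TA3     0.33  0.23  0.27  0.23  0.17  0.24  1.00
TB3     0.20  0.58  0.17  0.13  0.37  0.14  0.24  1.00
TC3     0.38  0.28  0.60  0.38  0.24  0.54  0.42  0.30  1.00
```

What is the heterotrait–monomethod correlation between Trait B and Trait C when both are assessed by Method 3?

Different traits, same method: r(TB3, TC3) = 0.30.

0.30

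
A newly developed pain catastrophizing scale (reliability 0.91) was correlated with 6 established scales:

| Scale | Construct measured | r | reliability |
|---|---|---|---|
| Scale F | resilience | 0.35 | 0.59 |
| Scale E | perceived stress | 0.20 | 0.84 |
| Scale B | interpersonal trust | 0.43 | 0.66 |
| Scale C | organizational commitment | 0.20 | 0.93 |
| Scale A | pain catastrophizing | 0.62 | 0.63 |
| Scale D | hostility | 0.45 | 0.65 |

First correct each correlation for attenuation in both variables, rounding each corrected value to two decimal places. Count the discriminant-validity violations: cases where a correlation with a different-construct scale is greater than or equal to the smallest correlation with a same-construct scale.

Disattenuated r (r / √(r_scale · r_new)):
  Scale F (disc): 0.35 / √(0.59·0.91) = 0.48
  Scale E (disc): 0.20 / √(0.84·0.91) = 0.23
  Scale B (disc): 0.43 / √(0.66·0.91) = 0.55
  Scale C (disc): 0.20 / √(0.93·0.91) = 0.22
  Scale A (conv): 0.62 / √(0.63·0.91) = 0.82
  Scale D (disc): 0.45 / √(0.65·0.91) = 0.59
Smallest convergent = 0.82. Discriminant values: 0.48, 0.23, 0.55, 0.22, 0.59; count ≥ 0.82 → 0.

0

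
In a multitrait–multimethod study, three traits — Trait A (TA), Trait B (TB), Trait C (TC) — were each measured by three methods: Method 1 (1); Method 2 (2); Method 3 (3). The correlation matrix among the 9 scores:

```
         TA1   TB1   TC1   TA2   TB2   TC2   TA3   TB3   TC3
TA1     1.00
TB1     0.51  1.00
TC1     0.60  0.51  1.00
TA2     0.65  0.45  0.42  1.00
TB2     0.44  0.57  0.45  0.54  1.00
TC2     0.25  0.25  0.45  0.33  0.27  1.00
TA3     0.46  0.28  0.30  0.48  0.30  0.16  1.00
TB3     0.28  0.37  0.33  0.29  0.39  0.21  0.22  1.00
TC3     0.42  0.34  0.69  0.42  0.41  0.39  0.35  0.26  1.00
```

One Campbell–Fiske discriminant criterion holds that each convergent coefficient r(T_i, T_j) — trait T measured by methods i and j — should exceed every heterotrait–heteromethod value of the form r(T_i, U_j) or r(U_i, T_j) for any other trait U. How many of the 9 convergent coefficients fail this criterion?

Each convergent coefficient versus the relevant comparison correlations:
TA (methods 1·2): 0.65 vs {0.44, 0.45, 0.25, 0.42} → pass.
TA (methods 1·3): 0.46 vs {0.28, 0.28, 0.42, 0.30} → pass.
TA (methods 2·3): 0.48 vs {0.29, 0.30, 0.42, 0.16} → pass.
TB (methods 1·2): 0.57 vs {0.45, 0.44, 0.25, 0.45} → pass.
TB (methods 1·3): 0.37 vs {0.28, 0.28, 0.34, 0.33} → pass.
TB (methods 2·3): 0.39 vs {0.30, 0.29, 0.41, 0.21} → fail.
TC (methods 1·2): 0.45 vs {0.42, 0.25, 0.45, 0.25} → fail.
TC (methods 1·3): 0.69 vs {0.30, 0.42, 0.33, 0.34} → pass.
TC (methods 2·3): 0.39 vs {0.16, 0.42, 0.21, 0.41} → fail.
3 of 9 fail.

3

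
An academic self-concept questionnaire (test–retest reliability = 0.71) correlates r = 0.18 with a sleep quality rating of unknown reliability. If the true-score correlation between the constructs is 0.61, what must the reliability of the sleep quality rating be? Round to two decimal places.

0.12

r_true = r_obs / √(r_xx · r_yy) ⇒ 0.61 = 0.18 / √(0.71 · r_yy).
√(0.71 · r_yy) = 0.18 / 0.61 = 0.2951; 0.71 · r_yy = 0.0871; r_yy = 0.0871 / 0.71 ≈ 0.12.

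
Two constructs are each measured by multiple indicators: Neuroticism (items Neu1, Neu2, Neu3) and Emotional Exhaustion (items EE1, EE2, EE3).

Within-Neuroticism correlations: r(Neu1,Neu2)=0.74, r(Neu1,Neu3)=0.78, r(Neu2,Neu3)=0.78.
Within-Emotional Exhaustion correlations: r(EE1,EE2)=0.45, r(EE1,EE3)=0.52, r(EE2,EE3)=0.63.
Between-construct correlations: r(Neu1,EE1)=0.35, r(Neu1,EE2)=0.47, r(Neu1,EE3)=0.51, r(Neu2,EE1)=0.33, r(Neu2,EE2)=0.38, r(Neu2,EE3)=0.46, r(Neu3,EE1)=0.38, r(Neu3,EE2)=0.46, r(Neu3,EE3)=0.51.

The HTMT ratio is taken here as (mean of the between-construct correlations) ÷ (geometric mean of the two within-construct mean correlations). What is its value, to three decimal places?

Between-construct mean = 3.85/9 = 0.4278.
Mean within-Neu = 2.30/3 = 0.7667; mean within-EE = 1.60/3 = 0.5333.
Geometric mean = √(0.7667 × 0.5333) = 0.6394.
HTMT = 0.4278 / 0.6394 = 0.669.

0.669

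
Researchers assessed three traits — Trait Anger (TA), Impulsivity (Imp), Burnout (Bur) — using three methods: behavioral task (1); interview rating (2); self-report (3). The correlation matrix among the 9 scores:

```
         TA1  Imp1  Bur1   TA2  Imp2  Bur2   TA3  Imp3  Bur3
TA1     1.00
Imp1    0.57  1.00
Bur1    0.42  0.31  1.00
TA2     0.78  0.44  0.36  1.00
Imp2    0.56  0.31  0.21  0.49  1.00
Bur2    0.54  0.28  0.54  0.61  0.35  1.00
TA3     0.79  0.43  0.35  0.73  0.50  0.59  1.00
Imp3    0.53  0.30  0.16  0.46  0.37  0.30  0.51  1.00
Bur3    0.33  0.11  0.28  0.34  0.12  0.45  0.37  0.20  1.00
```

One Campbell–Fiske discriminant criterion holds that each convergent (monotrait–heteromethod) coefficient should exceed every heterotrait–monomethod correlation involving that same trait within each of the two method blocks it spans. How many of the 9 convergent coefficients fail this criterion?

Checking each validity diagonal entry against its comparison values:
TA (methods 1·2): 0.78 vs {0.57, 0.49, 0.42, 0.61} → pass.
TA (methods 1·3): 0.79 vs {0.57, 0.51, 0.42, 0.37} → pass.
TA (methods 2·3): 0.73 vs {0.49, 0.51, 0.61, 0.37} → pass.
Imp (methods 1·2): 0.31 vs {0.57, 0.49, 0.31, 0.35} → fail.
Imp (methods 1·3): 0.30 vs {0.57, 0.51, 0.31, 0.20} → fail.
Imp (methods 2·3): 0.37 vs {0.49, 0.51, 0.35, 0.20} → fail.
Bur (methods 1·2): 0.54 vs {0.42, 0.61, 0.31, 0.35} → fail.
Bur (methods 1·3): 0.28 vs {0.42, 0.37, 0.31, 0.20} → fail.
Bur (methods 2·3): 0.45 vs {0.61, 0.37, 0.35, 0.20} → fail.
6 of 9 fail.

6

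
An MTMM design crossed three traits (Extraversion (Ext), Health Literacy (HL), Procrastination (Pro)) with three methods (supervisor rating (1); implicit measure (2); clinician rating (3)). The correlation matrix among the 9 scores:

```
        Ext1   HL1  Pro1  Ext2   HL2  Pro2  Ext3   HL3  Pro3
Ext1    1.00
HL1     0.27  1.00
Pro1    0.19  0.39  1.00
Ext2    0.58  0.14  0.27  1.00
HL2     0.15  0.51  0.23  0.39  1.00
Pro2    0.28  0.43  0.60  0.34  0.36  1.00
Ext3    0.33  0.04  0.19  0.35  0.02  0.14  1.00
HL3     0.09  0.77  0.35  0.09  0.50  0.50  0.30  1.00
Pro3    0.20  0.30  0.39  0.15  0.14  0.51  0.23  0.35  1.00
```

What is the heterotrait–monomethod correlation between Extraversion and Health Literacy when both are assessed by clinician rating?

0.30

Different traits, same method: r(Ext3, HL3) = 0.30.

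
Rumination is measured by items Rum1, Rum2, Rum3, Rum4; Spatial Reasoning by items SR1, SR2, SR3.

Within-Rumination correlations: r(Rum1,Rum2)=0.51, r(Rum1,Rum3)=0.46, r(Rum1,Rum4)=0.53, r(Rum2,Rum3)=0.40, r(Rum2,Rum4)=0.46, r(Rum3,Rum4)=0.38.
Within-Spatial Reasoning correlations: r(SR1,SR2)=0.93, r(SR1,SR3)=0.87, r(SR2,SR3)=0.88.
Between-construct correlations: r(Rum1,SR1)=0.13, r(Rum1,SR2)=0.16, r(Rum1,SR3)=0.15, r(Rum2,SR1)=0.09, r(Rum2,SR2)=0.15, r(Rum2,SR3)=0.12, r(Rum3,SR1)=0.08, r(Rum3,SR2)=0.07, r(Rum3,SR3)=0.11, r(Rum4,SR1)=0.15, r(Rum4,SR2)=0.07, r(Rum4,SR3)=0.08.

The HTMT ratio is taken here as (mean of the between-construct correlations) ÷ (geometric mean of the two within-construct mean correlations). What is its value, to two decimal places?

0.18

Mean heterotrait r = 1.36/12 = 0.1133.
Mean within-Rum = 2.74/6 = 0.4567; mean within-SR = 2.68/3 = 0.8933.
Geometric mean = √(0.4567 × 0.8933) = 0.6387.
HTMT = 0.1133 / 0.6387 = 0.18.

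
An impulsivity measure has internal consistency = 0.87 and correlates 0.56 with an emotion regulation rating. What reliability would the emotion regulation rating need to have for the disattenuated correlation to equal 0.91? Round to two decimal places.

0.44

r_true = r_obs / √(r_xx · r_yy) ⇒ 0.91 = 0.56 / √(0.87 · r_yy).
√(0.87 · r_yy) = 0.56 / 0.91 = 0.6154; 0.87 · r_yy = 0.3787; r_yy = 0.3787 / 0.87 ≈ 0.44.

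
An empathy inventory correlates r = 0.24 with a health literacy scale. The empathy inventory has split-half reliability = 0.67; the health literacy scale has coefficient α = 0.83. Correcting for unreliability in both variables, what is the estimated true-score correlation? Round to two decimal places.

0.32

r_true = r_obs / √(r_xx · r_yy) = 0.24 / √(0.67 × 0.83) = 0.24 / √0.5561 = 0.24 / 0.7457 ≈ 0.32.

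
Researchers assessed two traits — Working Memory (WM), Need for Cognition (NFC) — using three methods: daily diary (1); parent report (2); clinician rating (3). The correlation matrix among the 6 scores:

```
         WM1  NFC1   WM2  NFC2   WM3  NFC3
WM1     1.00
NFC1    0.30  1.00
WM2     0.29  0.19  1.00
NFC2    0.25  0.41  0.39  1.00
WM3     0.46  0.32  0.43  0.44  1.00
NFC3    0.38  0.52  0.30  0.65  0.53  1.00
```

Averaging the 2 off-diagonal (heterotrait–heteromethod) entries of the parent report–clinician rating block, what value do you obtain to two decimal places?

HTHM values (method 2 × method 3): 0.30, 0.44; mean = 0.74/2 = 0.37.

0.37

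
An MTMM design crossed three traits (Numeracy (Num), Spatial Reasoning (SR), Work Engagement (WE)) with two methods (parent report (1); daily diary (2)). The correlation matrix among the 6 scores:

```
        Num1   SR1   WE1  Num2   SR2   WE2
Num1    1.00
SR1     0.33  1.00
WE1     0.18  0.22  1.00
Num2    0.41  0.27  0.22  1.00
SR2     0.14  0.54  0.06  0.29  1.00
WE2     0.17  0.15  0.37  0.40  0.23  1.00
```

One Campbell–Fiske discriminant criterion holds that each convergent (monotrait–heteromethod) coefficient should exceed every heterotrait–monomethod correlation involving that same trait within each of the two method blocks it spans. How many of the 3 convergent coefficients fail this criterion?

1

Convergent coefficients and their comparison sets:
Num (methods 1·2): 0.41 vs {0.33, 0.29, 0.18, 0.40} → pass.
SR (methods 1·2): 0.54 vs {0.33, 0.29, 0.22, 0.23} → pass.
WE (methods 1·2): 0.37 vs {0.18, 0.40, 0.22, 0.23} → fail.
1 of 3 fail.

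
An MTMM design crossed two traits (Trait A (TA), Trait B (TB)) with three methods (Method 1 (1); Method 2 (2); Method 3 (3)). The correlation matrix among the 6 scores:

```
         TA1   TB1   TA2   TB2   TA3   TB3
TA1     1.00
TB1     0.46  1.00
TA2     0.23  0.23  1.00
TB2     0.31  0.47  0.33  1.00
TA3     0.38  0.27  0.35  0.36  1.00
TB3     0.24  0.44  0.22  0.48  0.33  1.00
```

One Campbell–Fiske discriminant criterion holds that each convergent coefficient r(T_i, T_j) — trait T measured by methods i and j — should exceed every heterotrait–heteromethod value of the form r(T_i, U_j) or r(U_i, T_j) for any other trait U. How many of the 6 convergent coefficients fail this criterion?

Each convergent coefficient versus the relevant comparison correlations:
TA (methods 1·2): 0.23 vs {0.31, 0.23} → fail.
TA (methods 1·3): 0.38 vs {0.24, 0.27} → pass.
TA (methods 2·3): 0.35 vs {0.22, 0.36} → fail.
TB (methods 1·2): 0.47 vs {0.23, 0.31} → pass.
TB (methods 1·3): 0.44 vs {0.27, 0.24} → pass.
TB (methods 2·3): 0.48 vs {0.36, 0.22} → pass.
2 of 6 fail.

2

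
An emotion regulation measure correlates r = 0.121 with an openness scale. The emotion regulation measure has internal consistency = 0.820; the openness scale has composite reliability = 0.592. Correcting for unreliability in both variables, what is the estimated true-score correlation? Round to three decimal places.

0.174

r_true = r_obs / √(r_xx · r_yy) = 0.121 / √(0.820 × 0.592) = 0.121 / √0.485440 = 0.121 / 0.6967 ≈ 0.174.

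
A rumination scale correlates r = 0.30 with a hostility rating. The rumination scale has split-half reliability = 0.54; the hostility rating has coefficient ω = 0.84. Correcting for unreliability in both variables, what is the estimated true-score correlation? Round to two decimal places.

r_true = r_obs / √(r_xx · r_yy) = 0.30 / √(0.54 × 0.84) = 0.30 / √0.4536 = 0.30 / 0.6735 ≈ 0.45.

0.45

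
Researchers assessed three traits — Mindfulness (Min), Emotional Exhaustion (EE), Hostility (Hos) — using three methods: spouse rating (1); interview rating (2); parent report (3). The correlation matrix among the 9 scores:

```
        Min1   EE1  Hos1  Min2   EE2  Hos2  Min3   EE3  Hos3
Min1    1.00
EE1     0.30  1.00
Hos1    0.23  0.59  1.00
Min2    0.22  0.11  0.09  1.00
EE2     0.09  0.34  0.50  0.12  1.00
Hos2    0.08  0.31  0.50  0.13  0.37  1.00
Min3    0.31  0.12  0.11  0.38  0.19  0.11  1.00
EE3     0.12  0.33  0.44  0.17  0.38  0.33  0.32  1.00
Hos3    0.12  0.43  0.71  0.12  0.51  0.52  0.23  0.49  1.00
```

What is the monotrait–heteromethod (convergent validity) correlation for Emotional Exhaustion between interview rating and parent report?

Same trait (EE), different methods: r(EE2, EE3) = 0.38.

0.38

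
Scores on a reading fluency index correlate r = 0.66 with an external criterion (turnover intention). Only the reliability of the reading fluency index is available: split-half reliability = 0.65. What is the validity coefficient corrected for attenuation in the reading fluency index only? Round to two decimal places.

0.82

Single correction: r_c = r_obs / √r_xx = 0.66 / √0.65 = 0.66 / 0.8062 ≈ 0.82.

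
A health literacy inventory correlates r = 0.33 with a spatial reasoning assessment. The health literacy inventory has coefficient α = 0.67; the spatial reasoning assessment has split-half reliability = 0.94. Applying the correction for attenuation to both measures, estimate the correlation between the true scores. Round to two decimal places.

0.42

r_true = r_obs / √(r_xx · r_yy) = 0.33 / √(0.67 × 0.94) = 0.33 / √0.6298 = 0.33 / 0.7936 ≈ 0.42.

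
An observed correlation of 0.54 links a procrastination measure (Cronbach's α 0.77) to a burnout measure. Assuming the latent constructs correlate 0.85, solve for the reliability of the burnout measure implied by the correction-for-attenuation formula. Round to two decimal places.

r_true = r_obs / √(r_xx · r_yy) ⇒ 0.85 = 0.54 / √(0.77 · r_yy).
√(0.77 · r_yy) = 0.54 / 0.85 = 0.6353; 0.77 · r_yy = 0.4036; r_yy = 0.4036 / 0.77 ≈ 0.52.

0.52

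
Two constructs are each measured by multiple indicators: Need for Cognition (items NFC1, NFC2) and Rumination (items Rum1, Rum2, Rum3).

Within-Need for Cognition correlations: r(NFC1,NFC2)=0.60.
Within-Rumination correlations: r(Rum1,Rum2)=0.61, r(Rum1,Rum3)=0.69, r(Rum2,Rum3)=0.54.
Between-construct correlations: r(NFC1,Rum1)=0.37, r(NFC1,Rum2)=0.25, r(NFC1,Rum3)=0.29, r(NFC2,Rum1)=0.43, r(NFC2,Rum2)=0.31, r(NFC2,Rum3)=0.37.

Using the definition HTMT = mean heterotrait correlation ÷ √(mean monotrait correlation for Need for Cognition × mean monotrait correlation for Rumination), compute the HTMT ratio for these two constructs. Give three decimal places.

Between-construct mean = 2.02/6 = 0.3367.
Mean within-NFC = 0.60/1 = 0.6000; mean within-Rum = 1.84/3 = 0.6133.
Geometric mean = √(0.6000 × 0.6133) = 0.6066.
HTMT = 0.3367 / 0.6066 = 0.555.

0.555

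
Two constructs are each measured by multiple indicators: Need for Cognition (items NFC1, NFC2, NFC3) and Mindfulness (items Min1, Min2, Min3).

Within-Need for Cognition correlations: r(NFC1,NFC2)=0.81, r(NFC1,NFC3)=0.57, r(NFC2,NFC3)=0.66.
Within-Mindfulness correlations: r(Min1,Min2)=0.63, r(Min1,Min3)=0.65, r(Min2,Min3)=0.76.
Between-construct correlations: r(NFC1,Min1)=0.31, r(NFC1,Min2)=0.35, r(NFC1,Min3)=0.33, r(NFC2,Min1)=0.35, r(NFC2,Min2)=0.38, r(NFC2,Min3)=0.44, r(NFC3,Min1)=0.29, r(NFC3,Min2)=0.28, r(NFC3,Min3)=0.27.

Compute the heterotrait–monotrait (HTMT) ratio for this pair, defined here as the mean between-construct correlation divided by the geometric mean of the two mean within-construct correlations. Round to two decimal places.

Mean heterotrait r = 3.00/9 = 0.3333.
Mean within-NFC = 2.04/3 = 0.6800; mean within-Min = 2.04/3 = 0.6800.
Geometric mean = √(0.6800 × 0.6800) = 0.6800.
HTMT = 0.3333 / 0.6800 = 0.49.

0.49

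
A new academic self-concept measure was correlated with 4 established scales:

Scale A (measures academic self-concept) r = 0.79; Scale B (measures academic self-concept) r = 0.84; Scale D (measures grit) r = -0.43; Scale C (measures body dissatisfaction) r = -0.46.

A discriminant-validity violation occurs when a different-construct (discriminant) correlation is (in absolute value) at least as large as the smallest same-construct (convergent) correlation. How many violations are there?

0

Convergent (same construct = academic self-concept): Scale A, Scale B.
Smallest convergent = 0.79. Discriminant |r|: 0.43, 0.46; count ≥ 0.79 → 0.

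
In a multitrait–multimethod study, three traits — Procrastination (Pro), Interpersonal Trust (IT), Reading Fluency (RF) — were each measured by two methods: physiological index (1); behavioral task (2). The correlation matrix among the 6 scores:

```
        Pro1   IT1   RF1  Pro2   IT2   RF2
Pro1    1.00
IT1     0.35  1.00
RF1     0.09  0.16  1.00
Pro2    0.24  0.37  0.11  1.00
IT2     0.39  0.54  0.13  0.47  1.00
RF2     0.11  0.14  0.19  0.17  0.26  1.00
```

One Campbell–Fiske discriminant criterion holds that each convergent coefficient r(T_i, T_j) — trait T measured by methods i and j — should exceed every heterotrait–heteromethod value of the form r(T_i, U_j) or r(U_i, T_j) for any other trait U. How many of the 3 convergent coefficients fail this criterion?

Checking each validity diagonal entry against its comparison values:
Pro (methods 1·2): 0.24 vs {0.39, 0.37, 0.11, 0.11} → fail.
IT (methods 1·2): 0.54 vs {0.37, 0.39, 0.14, 0.13} → pass.
RF (methods 1·2): 0.19 vs {0.11, 0.11, 0.13, 0.14} → pass.
1 of 3 fail.

1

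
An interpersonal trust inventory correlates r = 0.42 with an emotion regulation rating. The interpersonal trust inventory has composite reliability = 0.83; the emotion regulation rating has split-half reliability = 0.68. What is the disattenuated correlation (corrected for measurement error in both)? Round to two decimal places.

r_true = r_obs / √(r_xx · r_yy) = 0.42 / √(0.83 × 0.68) = 0.42 / √0.5644 = 0.42 / 0.7513 ≈ 0.56.

0.56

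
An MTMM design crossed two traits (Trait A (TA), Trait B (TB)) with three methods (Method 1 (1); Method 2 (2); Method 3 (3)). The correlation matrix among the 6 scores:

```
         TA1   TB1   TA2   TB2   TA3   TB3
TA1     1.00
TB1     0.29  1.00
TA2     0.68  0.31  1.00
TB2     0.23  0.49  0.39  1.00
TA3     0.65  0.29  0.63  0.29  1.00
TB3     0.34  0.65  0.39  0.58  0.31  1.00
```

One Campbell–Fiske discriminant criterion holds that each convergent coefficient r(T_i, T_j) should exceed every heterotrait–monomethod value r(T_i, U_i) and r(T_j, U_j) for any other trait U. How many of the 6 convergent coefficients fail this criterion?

Checking each validity diagonal entry against its comparison values:
TA (methods 1·2): 0.68 vs {0.29, 0.39} → pass.
TA (methods 1·3): 0.65 vs {0.29, 0.31} → pass.
TA (methods 2·3): 0.63 vs {0.39, 0.31} → pass.
TB (methods 1·2): 0.49 vs {0.29, 0.39} → pass.
TB (methods 1·3): 0.65 vs {0.29, 0.31} → pass.
TB (methods 2·3): 0.58 vs {0.39, 0.31} → pass.
0 of 6 fail.

0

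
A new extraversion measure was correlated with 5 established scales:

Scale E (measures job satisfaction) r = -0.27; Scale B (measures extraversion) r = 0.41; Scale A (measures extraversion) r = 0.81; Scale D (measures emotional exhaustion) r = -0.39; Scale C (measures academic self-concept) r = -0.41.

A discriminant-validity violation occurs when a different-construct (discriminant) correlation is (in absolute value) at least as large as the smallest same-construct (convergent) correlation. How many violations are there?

Convergent (same construct = extraversion): Scale B, Scale A.
Smallest convergent = 0.41. Discriminant |r|: 0.27, 0.39, 0.41; count ≥ 0.41 → 1.

1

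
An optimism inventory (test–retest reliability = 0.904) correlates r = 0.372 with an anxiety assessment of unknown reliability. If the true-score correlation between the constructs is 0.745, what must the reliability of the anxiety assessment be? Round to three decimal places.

0.276

r_true = r_obs / √(r_xx · r_yy) ⇒ 0.745 = 0.372 / √(0.904 · r_yy).
√(0.904 · r_yy) = 0.372 / 0.745 = 0.4993; 0.904 · r_yy = 0.2493; r_yy = 0.2493 / 0.904 ≈ 0.276.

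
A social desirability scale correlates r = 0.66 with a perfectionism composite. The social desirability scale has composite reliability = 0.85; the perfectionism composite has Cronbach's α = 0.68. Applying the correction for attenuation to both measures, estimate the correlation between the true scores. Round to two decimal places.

r_true = r_obs / √(r_xx · r_yy) = 0.66 / √(0.85 × 0.68) = 0.66 / √0.5780 = 0.66 / 0.7603 ≈ 0.87.

0.87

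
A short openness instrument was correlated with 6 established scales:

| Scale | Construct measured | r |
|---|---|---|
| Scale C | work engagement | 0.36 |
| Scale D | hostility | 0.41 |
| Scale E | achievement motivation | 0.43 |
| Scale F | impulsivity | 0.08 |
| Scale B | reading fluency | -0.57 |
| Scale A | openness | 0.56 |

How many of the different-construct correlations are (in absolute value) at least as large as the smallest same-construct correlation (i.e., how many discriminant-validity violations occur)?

Convergent (same construct = openness): Scale A.
Smallest convergent = 0.56. Discriminant |r|: 0.36, 0.41, 0.43, 0.08, 0.57; count ≥ 0.56 → 1.

1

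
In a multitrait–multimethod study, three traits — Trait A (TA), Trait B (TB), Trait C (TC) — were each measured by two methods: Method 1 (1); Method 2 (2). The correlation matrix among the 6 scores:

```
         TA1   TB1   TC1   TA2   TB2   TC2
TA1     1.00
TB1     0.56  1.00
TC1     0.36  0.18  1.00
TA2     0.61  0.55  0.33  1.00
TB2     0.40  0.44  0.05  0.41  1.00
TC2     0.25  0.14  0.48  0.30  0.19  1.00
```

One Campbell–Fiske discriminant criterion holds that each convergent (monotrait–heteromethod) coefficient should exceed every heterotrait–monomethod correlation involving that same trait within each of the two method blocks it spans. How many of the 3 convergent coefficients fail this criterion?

Convergent coefficients and their comparison sets:
TA (methods 1·2): 0.61 vs {0.56, 0.41, 0.36, 0.30} → pass.
TB (methods 1·2): 0.44 vs {0.56, 0.41, 0.18, 0.19} → fail.
TC (methods 1·2): 0.48 vs {0.36, 0.30, 0.18, 0.19} → pass.
1 of 3 fail.

1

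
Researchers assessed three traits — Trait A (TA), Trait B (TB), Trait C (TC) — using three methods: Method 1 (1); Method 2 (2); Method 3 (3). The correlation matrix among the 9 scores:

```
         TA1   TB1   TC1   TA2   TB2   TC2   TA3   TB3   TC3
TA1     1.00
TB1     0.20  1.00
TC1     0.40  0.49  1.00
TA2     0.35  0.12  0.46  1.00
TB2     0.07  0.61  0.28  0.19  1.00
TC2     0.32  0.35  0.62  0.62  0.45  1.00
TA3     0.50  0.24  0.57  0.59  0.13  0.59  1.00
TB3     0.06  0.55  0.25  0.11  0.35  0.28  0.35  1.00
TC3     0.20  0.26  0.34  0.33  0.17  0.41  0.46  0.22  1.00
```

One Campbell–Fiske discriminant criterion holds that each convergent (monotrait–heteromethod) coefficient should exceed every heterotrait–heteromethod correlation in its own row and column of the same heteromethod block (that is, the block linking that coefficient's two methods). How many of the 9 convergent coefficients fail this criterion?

Checking each validity diagonal entry against its comparison values:
TA (methods 1·2): 0.35 vs {0.07, 0.12, 0.32, 0.46} → fail.
TA (methods 1·3): 0.50 vs {0.06, 0.24, 0.20, 0.57} → fail.
TA (methods 2·3): 0.59 vs {0.11, 0.13, 0.33, 0.59} → fail.
TB (methods 1·2): 0.61 vs {0.12, 0.07, 0.35, 0.28} → pass.
TB (methods 1·3): 0.55 vs {0.24, 0.06, 0.26, 0.25} → pass.
TB (methods 2·3): 0.35 vs {0.13, 0.11, 0.17, 0.28} → pass.
TC (methods 1·2): 0.62 vs {0.46, 0.32, 0.28, 0.35} → pass.
TC (methods 1·3): 0.34 vs {0.57, 0.20, 0.25, 0.26} → fail.
TC (methods 2·3): 0.41 vs {0.59, 0.33, 0.28, 0.17} → fail.
5 of 9 fail.

5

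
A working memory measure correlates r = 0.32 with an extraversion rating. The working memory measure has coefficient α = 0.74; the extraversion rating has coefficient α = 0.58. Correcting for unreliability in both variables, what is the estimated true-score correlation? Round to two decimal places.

r_true = r_obs / √(r_xx · r_yy) = 0.32 / √(0.74 × 0.58) = 0.32 / √0.4292 = 0.32 / 0.6551 ≈ 0.49.

0.49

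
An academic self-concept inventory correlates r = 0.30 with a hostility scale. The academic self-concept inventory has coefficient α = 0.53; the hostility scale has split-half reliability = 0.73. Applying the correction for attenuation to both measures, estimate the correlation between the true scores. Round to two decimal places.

r_true = r_obs / √(r_xx · r_yy) = 0.30 / √(0.53 × 0.73) = 0.30 / √0.3869 = 0.30 / 0.6220 ≈ 0.48.

0.48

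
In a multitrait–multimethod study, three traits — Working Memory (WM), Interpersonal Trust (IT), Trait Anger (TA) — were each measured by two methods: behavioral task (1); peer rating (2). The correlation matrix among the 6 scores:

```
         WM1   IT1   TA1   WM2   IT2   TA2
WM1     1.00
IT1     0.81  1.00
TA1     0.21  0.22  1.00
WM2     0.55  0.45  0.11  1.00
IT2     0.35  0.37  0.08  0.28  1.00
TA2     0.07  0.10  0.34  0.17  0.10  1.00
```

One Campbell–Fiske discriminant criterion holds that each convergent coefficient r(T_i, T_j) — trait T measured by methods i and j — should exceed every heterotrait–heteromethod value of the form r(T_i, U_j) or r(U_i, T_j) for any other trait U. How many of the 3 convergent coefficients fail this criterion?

1

Convergent coefficients and their comparison sets:
WM (methods 1·2): 0.55 vs {0.35, 0.45, 0.07, 0.11} → pass.
IT (methods 1·2): 0.37 vs {0.45, 0.35, 0.10, 0.08} → fail.
TA (methods 1·2): 0.34 vs {0.11, 0.07, 0.08, 0.10} → pass.
1 of 3 fail.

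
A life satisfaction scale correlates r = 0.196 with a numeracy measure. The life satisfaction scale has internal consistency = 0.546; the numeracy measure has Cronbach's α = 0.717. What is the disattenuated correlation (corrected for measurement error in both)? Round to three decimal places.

r_true = r_obs / √(r_xx · r_yy) = 0.196 / √(0.546 × 0.717) = 0.196 / √0.391482 = 0.196 / 0.6257 ≈ 0.313.

0.313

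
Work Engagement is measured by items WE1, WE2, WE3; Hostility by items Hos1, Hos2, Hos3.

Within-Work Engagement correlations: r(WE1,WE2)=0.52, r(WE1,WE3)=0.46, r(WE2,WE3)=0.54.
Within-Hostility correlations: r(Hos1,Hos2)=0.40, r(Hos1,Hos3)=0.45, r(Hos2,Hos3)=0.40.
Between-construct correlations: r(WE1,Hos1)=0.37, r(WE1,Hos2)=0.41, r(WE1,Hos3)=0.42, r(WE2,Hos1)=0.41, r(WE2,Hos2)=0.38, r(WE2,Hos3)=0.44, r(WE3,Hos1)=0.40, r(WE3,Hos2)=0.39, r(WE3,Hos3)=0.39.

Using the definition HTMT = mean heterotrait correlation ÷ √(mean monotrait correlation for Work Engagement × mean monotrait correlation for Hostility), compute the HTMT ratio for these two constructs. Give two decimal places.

Between-construct mean = 3.61/9 = 0.4011.
Mean within-WE = 1.52/3 = 0.5067; mean within-Hos = 1.25/3 = 0.4167.
Geometric mean = √(0.5067 × 0.4167) = 0.4595.
HTMT = 0.4011 / 0.4595 = 0.87.

0.87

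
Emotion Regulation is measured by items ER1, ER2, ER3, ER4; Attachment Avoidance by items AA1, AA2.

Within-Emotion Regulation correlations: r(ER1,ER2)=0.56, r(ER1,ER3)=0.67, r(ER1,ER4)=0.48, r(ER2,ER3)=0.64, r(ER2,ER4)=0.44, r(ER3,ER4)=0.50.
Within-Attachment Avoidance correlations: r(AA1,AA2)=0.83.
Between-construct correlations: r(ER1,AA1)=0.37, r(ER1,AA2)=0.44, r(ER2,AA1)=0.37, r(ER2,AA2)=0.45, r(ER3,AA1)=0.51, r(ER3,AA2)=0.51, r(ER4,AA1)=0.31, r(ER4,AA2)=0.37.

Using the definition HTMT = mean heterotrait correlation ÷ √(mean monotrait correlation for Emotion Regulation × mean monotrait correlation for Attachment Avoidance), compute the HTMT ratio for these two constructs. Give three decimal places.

0.617

Mean heterotrait r = 3.33/8 = 0.4163.
Mean within-ER = 3.29/6 = 0.5483; mean within-AA = 0.83/1 = 0.8300.
Geometric mean = √(0.5483 × 0.8300) = 0.6746.
HTMT = 0.4163 / 0.6746 = 0.617.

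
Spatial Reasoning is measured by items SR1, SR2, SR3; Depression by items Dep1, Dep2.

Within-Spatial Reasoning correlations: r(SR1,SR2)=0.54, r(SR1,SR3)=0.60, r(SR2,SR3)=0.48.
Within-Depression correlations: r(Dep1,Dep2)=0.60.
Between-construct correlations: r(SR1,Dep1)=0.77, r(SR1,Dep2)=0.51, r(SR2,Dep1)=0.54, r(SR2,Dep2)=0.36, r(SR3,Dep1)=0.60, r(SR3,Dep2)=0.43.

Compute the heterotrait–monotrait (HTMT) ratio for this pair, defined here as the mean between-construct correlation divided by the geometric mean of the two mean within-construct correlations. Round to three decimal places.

Mean between = 3.21/6 = 0.5350.
Mean within-SR = 1.62/3 = 0.5400; mean within-Dep = 0.60/1 = 0.6000.
Geometric mean = √(0.5400 × 0.6000) = 0.5692.
HTMT = 0.5350 / 0.5692 = 0.940.

0.940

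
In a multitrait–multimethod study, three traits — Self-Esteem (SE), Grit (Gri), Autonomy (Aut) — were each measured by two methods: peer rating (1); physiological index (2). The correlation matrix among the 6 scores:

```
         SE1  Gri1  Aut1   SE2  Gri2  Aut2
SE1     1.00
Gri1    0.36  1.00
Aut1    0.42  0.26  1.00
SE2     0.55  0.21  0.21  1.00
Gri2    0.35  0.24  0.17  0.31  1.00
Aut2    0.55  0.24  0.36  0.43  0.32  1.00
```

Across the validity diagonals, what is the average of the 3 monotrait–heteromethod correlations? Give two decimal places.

Convergent values: 0.55, 0.24, 0.36; mean = 1.15/3 = 0.38.

0.38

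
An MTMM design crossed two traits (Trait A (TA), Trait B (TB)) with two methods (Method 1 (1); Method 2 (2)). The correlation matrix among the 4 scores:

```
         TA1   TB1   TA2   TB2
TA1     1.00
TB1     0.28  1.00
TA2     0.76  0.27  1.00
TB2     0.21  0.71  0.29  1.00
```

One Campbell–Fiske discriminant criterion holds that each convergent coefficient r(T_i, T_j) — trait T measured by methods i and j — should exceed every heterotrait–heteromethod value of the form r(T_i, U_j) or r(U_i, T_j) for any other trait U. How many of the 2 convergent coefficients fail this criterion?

Each convergent coefficient versus the relevant comparison correlations:
TA (methods 1·2): 0.76 vs {0.21, 0.27} → pass.
TB (methods 1·2): 0.71 vs {0.27, 0.21} → pass.
0 of 2 fail.

0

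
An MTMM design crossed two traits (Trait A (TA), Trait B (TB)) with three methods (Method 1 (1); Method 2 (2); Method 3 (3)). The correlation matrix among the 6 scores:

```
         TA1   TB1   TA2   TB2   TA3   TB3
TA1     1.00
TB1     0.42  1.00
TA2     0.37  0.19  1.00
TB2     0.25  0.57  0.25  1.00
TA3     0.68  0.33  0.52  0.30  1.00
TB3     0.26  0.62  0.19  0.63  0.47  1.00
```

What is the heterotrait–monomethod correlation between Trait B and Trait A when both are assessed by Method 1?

0.42

Different traits, same method: r(TB1, TA1) = 0.42.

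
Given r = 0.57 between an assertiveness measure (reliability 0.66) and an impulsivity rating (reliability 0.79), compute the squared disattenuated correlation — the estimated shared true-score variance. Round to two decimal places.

Disattenuated r = 0.57 / √(0.66 × 0.79) = 0.57 / 0.7221 = 0.7894.
Shared true-score variance = 0.7894² = 0.6232 ≈ 0.62.

0.62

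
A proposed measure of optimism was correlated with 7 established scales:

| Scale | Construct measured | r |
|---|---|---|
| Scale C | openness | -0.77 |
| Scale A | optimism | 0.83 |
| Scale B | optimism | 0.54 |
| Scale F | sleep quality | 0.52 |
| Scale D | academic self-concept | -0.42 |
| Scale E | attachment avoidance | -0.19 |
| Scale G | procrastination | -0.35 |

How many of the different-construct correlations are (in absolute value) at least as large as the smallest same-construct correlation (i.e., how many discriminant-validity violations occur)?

1

Convergent (same construct = optimism): Scale A, Scale B.
Smallest convergent = 0.54. Discriminant |r|: 0.77, 0.52, 0.42, 0.19, 0.35; count ≥ 0.54 → 1.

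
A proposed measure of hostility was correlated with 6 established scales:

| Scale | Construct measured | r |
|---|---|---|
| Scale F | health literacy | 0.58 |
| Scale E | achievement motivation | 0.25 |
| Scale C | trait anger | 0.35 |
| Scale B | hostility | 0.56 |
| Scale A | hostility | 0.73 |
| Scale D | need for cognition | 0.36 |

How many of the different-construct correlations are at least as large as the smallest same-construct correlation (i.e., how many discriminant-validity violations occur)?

Convergent (same construct = hostility): Scale B, Scale A.
Smallest convergent = 0.56. Discriminant values: 0.58, 0.25, 0.35, 0.36; count ≥ 0.56 → 1.

1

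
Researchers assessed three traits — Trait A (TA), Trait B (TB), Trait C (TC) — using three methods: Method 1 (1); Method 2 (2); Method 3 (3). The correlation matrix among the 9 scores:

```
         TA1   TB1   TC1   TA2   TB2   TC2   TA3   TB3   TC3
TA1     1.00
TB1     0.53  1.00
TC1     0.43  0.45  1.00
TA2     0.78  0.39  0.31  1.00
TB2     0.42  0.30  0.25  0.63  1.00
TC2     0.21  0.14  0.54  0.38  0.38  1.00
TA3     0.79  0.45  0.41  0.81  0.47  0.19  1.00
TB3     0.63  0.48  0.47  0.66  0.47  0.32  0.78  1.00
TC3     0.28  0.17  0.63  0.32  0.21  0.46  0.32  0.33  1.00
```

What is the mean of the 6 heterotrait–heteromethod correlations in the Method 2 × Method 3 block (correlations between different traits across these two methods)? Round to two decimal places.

HTHM values (method 2 × method 3): 0.66, 0.32, 0.47, 0.21, 0.19, 0.32; mean = 2.17/6 = 0.36.

0.36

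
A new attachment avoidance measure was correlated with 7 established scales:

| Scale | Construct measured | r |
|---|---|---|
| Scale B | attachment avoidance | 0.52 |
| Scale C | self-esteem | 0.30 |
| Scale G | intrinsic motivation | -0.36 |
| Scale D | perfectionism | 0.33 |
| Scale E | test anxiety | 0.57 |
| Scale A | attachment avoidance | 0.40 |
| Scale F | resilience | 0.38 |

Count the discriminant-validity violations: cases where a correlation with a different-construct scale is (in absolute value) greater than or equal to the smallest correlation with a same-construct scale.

1

Convergent (same construct = attachment avoidance): Scale B, Scale A.
Smallest convergent = 0.40. Discriminant |r|: 0.30, 0.36, 0.33, 0.57, 0.38; count ≥ 0.40 → 1.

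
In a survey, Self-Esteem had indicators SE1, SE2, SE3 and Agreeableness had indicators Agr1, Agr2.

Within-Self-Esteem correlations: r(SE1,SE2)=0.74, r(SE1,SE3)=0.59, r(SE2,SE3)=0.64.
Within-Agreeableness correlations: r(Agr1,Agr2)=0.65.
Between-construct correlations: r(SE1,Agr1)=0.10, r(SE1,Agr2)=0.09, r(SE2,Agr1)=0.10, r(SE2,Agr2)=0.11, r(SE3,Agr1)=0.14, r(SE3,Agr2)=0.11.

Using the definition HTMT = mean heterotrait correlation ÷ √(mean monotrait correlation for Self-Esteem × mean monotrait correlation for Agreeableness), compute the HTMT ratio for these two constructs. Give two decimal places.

Mean heterotrait r = 0.65/6 = 0.1083.
Mean within-SE = 1.97/3 = 0.6567; mean within-Agr = 0.65/1 = 0.6500.
Geometric mean = √(0.6567 × 0.6500) = 0.6533.
HTMT = 0.1083 / 0.6533 = 0.17.

0.17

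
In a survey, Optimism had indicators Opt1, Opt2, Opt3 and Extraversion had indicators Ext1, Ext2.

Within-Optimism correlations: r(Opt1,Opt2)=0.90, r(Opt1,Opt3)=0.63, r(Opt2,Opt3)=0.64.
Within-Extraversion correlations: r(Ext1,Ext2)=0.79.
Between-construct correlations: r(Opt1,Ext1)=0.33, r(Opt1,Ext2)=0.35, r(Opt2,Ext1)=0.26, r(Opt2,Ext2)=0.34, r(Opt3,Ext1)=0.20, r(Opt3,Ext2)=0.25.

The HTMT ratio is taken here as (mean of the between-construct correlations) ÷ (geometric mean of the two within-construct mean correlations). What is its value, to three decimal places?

0.381

Mean heterotrait r = 1.73/6 = 0.2883.
Mean within-Opt = 2.17/3 = 0.7233; mean within-Ext = 0.79/1 = 0.7900.
Geometric mean = √(0.7233 × 0.7900) = 0.7559.
HTMT = 0.2883 / 0.7559 = 0.381.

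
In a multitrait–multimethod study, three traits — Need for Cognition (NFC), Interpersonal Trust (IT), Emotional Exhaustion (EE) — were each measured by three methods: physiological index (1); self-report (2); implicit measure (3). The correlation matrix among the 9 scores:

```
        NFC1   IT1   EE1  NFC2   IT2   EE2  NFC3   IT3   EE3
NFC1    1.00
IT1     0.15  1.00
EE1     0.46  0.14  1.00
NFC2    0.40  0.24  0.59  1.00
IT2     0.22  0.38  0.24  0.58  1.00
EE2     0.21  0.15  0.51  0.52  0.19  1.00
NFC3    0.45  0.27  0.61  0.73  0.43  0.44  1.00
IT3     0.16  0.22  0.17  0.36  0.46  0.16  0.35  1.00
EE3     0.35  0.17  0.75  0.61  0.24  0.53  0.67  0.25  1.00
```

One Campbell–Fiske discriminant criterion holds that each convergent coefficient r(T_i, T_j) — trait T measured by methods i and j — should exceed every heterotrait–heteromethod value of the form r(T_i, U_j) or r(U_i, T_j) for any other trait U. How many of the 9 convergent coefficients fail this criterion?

Convergent coefficients and their comparison sets:
NFC (methods 1·2): 0.40 vs {0.22, 0.24, 0.21, 0.59} → fail.
NFC (methods 1·3): 0.45 vs {0.16, 0.27, 0.35, 0.61} → fail.
NFC (methods 2·3): 0.73 vs {0.36, 0.43, 0.61, 0.44} → pass.
IT (methods 1·2): 0.38 vs {0.24, 0.22, 0.15, 0.24} → pass.
IT (methods 1·3): 0.22 vs {0.27, 0.16, 0.17, 0.17} → fail.
IT (methods 2·3): 0.46 vs {0.43, 0.36, 0.24, 0.16} → pass.
EE (methods 1·2): 0.51 vs {0.59, 0.21, 0.24, 0.15} → fail.
EE (methods 1·3): 0.75 vs {0.61, 0.35, 0.17, 0.17} → pass.
EE (methods 2·3): 0.53 vs {0.44, 0.61, 0.16, 0.24} → fail.
5 of 9 fail.

5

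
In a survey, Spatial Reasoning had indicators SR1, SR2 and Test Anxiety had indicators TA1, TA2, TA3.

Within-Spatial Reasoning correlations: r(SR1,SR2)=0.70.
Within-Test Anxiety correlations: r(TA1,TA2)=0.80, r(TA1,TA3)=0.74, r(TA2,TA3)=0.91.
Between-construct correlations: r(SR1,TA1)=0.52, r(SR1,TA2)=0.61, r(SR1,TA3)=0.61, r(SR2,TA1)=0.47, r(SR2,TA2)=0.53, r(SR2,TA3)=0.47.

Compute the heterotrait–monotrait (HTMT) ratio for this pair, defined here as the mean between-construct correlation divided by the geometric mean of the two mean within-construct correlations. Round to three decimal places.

0.708

Between-construct mean = 3.21/6 = 0.5350.
Mean within-SR = 0.70/1 = 0.7000; mean within-TA = 2.45/3 = 0.8167.
Geometric mean = √(0.7000 × 0.8167) = 0.7561.
HTMT = 0.5350 / 0.7561 = 0.708.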